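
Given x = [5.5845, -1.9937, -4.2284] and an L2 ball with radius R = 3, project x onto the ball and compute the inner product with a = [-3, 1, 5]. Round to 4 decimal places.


Step 1: Compute ||x|| (intermediates to 6 decimals).
||x|| = sqrt(5.5845^2 + (-1.9937)^2 + (-4.2284)^2) = 7.282915
Step 2: Project.
Since ||x|| > R, scale = R/||x|| = 3/7.282915 = 0.411923, proj(x) = scale * x
proj(x) = [2.300384, -0.821251, -1.741775]
Step 3: Dot product.
a^T * proj(x) = -3*2.300384 + 1*(-0.821251) + 5*(-1.741775) = -16.4313


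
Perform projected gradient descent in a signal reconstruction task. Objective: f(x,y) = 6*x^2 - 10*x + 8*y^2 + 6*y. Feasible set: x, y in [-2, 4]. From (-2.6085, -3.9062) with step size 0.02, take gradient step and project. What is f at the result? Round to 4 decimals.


Step 1: Compute gradient at (-2.6085, -3.9062).
grad_x = 2*6*-2.6085 - 10 = -41.302
grad_y = 2*8*-3.9062 + 6 = -56.4992
Step 2: Gradient step.
x_raw = -2.6085 - 0.02*-41.302 = -1.7825
y_raw = -3.9062 - 0.02*-56.4992 = -2.7762
Step 3: Project onto [-2, 4].
x_proj = clip(-1.7825) = -1.7825
y_proj = clip(-2.7762) = -2.0
Step 4: Evaluate f.
f(-1.7825, -2.0) = 56.8876


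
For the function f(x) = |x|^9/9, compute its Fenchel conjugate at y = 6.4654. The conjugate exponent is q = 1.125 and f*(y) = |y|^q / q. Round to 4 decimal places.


The conjugate exponent q satisfies 1/p + 1/q = 1.
p = 9, so q = 9/(9 - 1) = 1.125
|y|^q = 6.4654^1.125 = 8.1643
f*(6.4654) = 8.1643 / 1.125 = 7.2572


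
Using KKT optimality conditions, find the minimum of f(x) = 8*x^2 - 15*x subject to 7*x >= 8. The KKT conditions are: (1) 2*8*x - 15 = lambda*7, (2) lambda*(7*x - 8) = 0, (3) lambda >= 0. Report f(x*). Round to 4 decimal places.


Step 1: Try lambda = 0 (constraint inactive).
x_unc = 15/(2*8) = 0.9375
Check: 7*0.9375 = 6.5625 < 8 -- violated!
Step 2: Constraint must be active: 7*x = 8
x* = 8/7 = 1.1429 (rounded; the exact value 8/7 is used below)
lambda = (2*8*(8/7) - 15)/7 = 0.4694
Step 3: Compute optimal value.
f(x*) = 8*(8/7)^2 - 15*(8/7) = -6.6939


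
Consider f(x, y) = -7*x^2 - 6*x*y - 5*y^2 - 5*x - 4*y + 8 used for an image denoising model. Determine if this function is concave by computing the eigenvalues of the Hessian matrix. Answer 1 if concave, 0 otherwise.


The Hessian of f(x,y) = -7*x^2 - 6*x*y - 5*y^2 - 5*x - 4*y + 8 is:
H = [[-14, -6], [-6, -10]]
Trace = -14 - 10 = -24
Determinant = -14*-10 - (-6)^2 = 104
Discriminant = (-24)^2 - 4*104 = 160.0
Eigenvalues: lambda_1 = -18.3246, lambda_2 = -5.6754
The function is concave.

1


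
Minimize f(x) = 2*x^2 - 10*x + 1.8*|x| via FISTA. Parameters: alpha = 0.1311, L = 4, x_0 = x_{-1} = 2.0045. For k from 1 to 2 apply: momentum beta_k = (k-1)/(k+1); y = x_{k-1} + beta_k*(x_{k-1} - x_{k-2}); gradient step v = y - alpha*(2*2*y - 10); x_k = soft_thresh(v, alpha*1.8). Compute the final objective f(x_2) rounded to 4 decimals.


FISTA on f(x) = 2*x^2 - 10*x + 1.8*|x|
L = 4, alpha = 0.1311
Iteration 1: beta = 0.0, y = 2.0045 + 0.0*(2.0045 - 2.0045) = 2.0045
  grad(y) = -1.982, v = y - alpha*grad = 2.2643
  prox(v) = soft_thresh(2.2643, 0.236) = 2.0284
Iteration 2: beta = 0.3333, y = 2.0284 + 0.3333*(2.0284 - 2.0045) = 2.0363
  grad(y) = -1.8547, v = y - alpha*grad = 2.2795
  prox(v) = soft_thresh(2.2795, 0.236) = 2.0435
f(x_2) = 2*2.0435^2 - 10*2.0435 + 1.8*|2.0435| = -8.4049


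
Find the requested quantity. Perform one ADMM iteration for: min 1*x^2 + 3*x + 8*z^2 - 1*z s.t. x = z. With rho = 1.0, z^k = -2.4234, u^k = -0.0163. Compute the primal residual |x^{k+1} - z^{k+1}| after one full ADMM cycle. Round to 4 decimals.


ADMM iteration with rho = 1.0, z^k = -2.4234, u^k = -0.0163
Step 1: x-update.
Minimize 1*x^2 + 3*x + (1.0/2)*(x + 2.4234 - 0.0163)^2
FOC: (2*1 + 1.0)*x = -3 + 1.0*(-2.4234 + 0.0163)
x^{k+1} = -1.8024
Step 2: z-update.
Minimize 8*z^2 - 1*z + (1.0/2)*(-1.8024 - z - 0.0163)^2
FOC: (2*8 + 1.0)*z = 1 + 1.0*(-1.8024 - 0.0163)
z^{k+1} = -0.0482
Step 3: u-update.
u^{k+1} = -0.0163 - 1.8024 + 0.0482 = -1.7705
Step 4: Primal residual = |-1.8024 + 0.0482| = 1.7542


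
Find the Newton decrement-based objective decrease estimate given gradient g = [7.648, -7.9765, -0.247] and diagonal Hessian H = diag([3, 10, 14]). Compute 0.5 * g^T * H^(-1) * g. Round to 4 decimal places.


Step 1: H is diagonal, so H^(-1) * g = [2.5493, -0.7977, -0.0176].
Step 2: g^T H^(-1) g = sum_i g_i^2 / H_ii
  = (7.648)^2/3 + (-7.9765)^2/10 + (-0.247)^2/14
  = 19.4973 + 6.3625 + 0.0044 = 25.8641
Step 3: Objective decrease = 0.5 * g^T H^(-1) g = 12.9321


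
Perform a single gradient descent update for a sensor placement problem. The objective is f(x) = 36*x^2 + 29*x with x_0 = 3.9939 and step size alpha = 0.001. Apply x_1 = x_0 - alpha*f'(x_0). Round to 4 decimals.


We compute the gradient at x_0 and apply the update.
f'(x) = 72*x + 29
f'(3.9939) = 72*3.9939 + 29 = 316.5608
x_1 = 3.9939 - 0.001*316.5608 = 3.6773


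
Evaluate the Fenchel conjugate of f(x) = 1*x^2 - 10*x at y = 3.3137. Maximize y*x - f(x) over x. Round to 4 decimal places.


f*(y) = sup_x {y*x - a*x^2 - b*x} = sup_x {(y-b)*x - a*x^2}
FOC: (y - b) - 2a*x = 0 => x* = (y - b)/(2a)
x* = (3.3137 + 10)/(2*1) = 6.6569
f*(3.3137) = (y-b)^2/(4a) = (3.3137 + 10)^2/(4*1)
= 177.2546/4 = 44.3137


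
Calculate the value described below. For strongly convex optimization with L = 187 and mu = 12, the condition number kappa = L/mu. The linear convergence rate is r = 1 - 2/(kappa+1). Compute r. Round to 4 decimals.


Step 1: Compute the condition number.
kappa = L/mu = 187/12 = 15.5833
Step 2: Compute the convergence rate.
r = 1 - 2/(kappa + 1) = 1 - 2*mu/(L + mu) = (L - mu)/(L + mu) = 175/199 = 0.8794


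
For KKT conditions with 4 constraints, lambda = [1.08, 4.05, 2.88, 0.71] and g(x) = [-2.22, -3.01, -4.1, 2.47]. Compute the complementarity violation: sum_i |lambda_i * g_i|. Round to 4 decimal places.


KKT complementary slackness check:
lambda_1 * g_1 = 1.08 * -2.22 = -2.3976
lambda_2 * g_2 = 4.05 * -3.01 = -12.1905
lambda_3 * g_3 = 2.88 * -4.1 = -11.808
lambda_4 * g_4 = 0.71 * 2.47 = 1.7537
Total violation = 2.3976 + 12.1905 + 11.808 + 1.7537 = 28.1498


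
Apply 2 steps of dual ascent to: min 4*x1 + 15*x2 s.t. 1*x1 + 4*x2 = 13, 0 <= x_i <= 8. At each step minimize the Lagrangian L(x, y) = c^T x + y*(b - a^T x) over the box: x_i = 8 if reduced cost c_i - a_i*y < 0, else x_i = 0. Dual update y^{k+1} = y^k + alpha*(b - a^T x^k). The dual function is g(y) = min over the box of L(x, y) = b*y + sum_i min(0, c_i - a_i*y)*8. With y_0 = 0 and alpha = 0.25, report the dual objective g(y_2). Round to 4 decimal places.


Dual ascent for LP: min 4*x1 + 15*x2, 1*x1 + 4*x2 = 13, 0 <= x_i <= 8
Step 1: y^k = 0.0, reduced costs: (4.0, 15.0)
  x^k = (0.0, 0.0), subgradient = b - a^T x = 13.0
  y^{k+1} = 0.0 + 0.25*13.0 = 3.25
Step 2: y^k = 3.25, reduced costs: (0.75, 2.0)
  x^k = (0.0, 0.0), subgradient = b - a^T x = 13.0
  y^{k+1} = 3.25 + 0.25*13.0 = 6.5
Dual objective at y_2 = 6.5: reduced costs (-2.5, -11.0), box minimizer x = (8.0, 8.0)
g(y_2) = b*y + (c1 - a1*y)*x1 + (c2 - a2*y)*x2 = 13*6.5 + (-2.5)*8.0 + (-11.0)*8.0 = 84.5 - 20.0 - 88.0 = -23.5


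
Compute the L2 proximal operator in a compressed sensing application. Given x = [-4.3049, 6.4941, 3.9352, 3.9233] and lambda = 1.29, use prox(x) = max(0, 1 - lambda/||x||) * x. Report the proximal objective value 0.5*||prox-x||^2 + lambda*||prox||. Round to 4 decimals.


Step 1: Compute ||x||.
||x|| = 9.5699
Step 2: Compute scaling factor.
scale = max(0, 1 - 1.29/9.5699) = 0.8652
Step 3: prox(x) = [-3.7246, 5.6187, 3.4047, 3.3945]
||prox(x)|| = 8.2799
Step 4: Proximal objective.
0.5*||prox-x||^2 = 0.8321
lambda*||prox|| = 10.6811
Total = 11.5132


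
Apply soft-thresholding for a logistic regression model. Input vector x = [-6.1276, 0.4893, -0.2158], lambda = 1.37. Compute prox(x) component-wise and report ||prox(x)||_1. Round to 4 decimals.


Soft-thresholding with lambda = 1.37:
prox(-6.1276) = sign(-6.1276)*max(|-6.1276| - 1.37, 0) = -4.7576
prox(0.4893) = sign(0.4893)*max(|0.4893| - 1.37, 0) = 0.0
prox(-0.2158) = sign(-0.2158)*max(|-0.2158| - 1.37, 0) = 0.0
prox(x) = [-4.7576, 0.0, 0.0]
||prox(x)||_1 = 4.7576 + 0.0 + 0.0 = 4.7576


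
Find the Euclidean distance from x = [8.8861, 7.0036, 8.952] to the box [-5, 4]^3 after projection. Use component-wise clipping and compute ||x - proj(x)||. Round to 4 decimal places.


Project each component onto [-5, 4].
clip(8.8861) = 4.0, clip(7.0036) = 4.0, clip(8.952) = 4.0
Projection = [4.0, 4.0, 4.0]
Squared diffs: [23.874, 9.0216, 24.5223]
Distance = sqrt(57.4179) = 7.5775


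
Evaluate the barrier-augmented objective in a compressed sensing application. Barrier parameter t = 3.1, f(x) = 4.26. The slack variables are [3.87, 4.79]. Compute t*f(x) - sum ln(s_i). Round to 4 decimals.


Step 1: Compute log-barrier.
ln values: [1.3533, 1.5665]
phi = -(1.3533 + 1.5665) = -2.9198
Step 2: Compute augmented objective.
t*f(x) = 3.1*4.26 = 13.206
Total = 13.206 - 2.9198 = 10.2862


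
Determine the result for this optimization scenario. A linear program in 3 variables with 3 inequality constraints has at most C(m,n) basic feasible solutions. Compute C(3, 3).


Each vertex corresponds to some choice of n active constraints out of m, so the number of vertices is at most C(m, n) = m! / (n!(m-n)!).
m = 3, n = 3
Numerator: 3 * 2 * 1
Denominator: 3! = 6
C(3, 3) = 1


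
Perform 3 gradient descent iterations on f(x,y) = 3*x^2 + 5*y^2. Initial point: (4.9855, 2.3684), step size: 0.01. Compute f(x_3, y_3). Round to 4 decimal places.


Gradient descent on f(x,y) = 3*x^2 + 5*y^2.
Starting point: (4.9855, 2.3684), alpha = 0.01
Step 1: grad_x = 2*3*4.9855 = 29.913, grad_y = 2*5*2.3684 = 23.684
  x_1 = 4.9855 - 0.01*29.913 = 4.6864
  y_1 = 2.3684 - 0.01*23.684 = 2.1316
Step 2: grad_x = 2*3*4.6864 = 28.1182, grad_y = 2*5*2.1316 = 21.3156
  x_2 = 4.6864 - 0.01*28.1182 = 4.4052
  y_2 = 2.1316 - 0.01*21.3156 = 1.9184
Step 3: grad_x = 2*3*4.4052 = 26.4311, grad_y = 2*5*1.9184 = 19.184
  x_3 = 4.4052 - 0.01*26.4311 = 4.1409
  y_3 = 1.9184 - 0.01*19.184 = 1.7266
f(4.1409, 1.7266) = 3*4.1409^2 + 5*1.7266^2 = 66.3457


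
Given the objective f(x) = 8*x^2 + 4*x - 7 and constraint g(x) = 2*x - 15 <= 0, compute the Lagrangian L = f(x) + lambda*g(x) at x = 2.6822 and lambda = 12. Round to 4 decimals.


Step 1: Evaluate f(x).
f(2.6822) = 8*2.6822^2 + 4*2.6822 - 7 = 61.2824
Step 2: Evaluate g(x).
g(2.6822) = 2*2.6822 - 15 = -9.6356
Step 3: Compute Lagrangian.
L = 61.2824 + 12*-9.6356 = -54.3448


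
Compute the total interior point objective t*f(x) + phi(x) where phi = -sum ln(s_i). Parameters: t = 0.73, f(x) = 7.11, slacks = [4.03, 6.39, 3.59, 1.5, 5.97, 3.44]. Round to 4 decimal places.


Step 1: Compute log-barrier.
ln values: [1.3938, 1.8547, 1.2782, 0.4055, 1.7867, 1.2355]
phi = -(1.3938 + 1.8547 + 1.2782 + 0.4055 + 1.7867 + 1.2355) = -7.9543
Step 2: Compute augmented objective.
t*f(x) = 0.73*7.11 = 5.1903
Total = 5.1903 - 7.9543 = -2.764


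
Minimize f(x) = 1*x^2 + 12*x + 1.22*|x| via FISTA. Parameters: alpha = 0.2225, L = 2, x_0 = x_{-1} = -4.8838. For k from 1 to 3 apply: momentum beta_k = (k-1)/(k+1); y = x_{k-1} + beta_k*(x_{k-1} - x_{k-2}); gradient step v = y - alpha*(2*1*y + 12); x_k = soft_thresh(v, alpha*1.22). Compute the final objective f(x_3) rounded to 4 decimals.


FISTA on f(x) = 1*x^2 + 12*x + 1.22*|x|
L = 2, alpha = 0.2225
Iteration 1: beta = 0.0, y = -4.8838 + 0.0*(-4.8838 + 4.8838) = -4.8838
  grad(y) = 2.2324, v = y - alpha*grad = -5.3805
  prox(v) = soft_thresh(-5.3805, 0.2715) = -5.1091
Iteration 2: beta = 0.3333, y = -5.1091 + 0.3333*(-5.1091 + 4.8838) = -5.1841
  grad(y) = 1.6317, v = y - alpha*grad = -5.5472
  prox(v) = soft_thresh(-5.5472, 0.2715) = -5.2758
Iteration 3: beta = 0.5, y = -5.2758 + 0.5*(-5.2758 + 5.1091) = -5.3591
  grad(y) = 1.2818, v = y - alpha*grad = -5.6443
  prox(v) = soft_thresh(-5.6443, 0.2715) = -5.3728
f(x_3) = 1*(-5.3728)^2 + 12*(-5.3728) + 1.22*|-5.3728| = -29.0518


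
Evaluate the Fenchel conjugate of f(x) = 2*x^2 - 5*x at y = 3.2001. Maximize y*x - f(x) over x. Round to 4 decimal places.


f*(y) = sup_x {y*x - a*x^2 - b*x} = sup_x {(y-b)*x - a*x^2}
FOC: (y - b) - 2a*x = 0 => x* = (y - b)/(2a)
x* = (3.2001 + 5)/(2*2) = 2.05
f*(3.2001) = (y-b)^2/(4a) = (3.2001 + 5)^2/(4*2)
= 67.2416/8 = 8.4052


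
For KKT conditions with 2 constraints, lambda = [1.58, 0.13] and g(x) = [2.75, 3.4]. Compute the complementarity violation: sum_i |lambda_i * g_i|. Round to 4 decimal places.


KKT complementary slackness check:
lambda_1 * g_1 = 1.58 * 2.75 = 4.345
lambda_2 * g_2 = 0.13 * 3.4 = 0.442
Total violation = 4.345 + 0.442 = 4.787


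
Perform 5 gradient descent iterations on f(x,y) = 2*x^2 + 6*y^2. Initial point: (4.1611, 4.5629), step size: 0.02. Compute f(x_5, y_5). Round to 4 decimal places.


Gradient descent on f(x,y) = 2*x^2 + 6*y^2.
Starting point: (4.1611, 4.5629), alpha = 0.02
Step 1: grad_x = 2*2*4.1611 = 16.6444, grad_y = 2*6*4.5629 = 54.7548
  x_1 = 4.1611 - 0.02*16.6444 = 3.8282
  y_1 = 4.5629 - 0.02*54.7548 = 3.4678
Step 2: grad_x = 2*2*3.8282 = 15.3128, grad_y = 2*6*3.4678 = 41.6136
  x_2 = 3.8282 - 0.02*15.3128 = 3.522
  y_2 = 3.4678 - 0.02*41.6136 = 2.6355
Step 3: grad_x = 2*2*3.522 = 14.0878, grad_y = 2*6*2.6355 = 31.6264
  x_3 = 3.522 - 0.02*14.0878 = 3.2402
  y_3 = 2.6355 - 0.02*31.6264 = 2.003
Step 4: grad_x = 2*2*3.2402 = 12.9608, grad_y = 2*6*2.003 = 24.036
  x_4 = 3.2402 - 0.02*12.9608 = 2.981
  y_4 = 2.003 - 0.02*24.036 = 1.5223
Step 5: grad_x = 2*2*2.981 = 11.9239, grad_y = 2*6*1.5223 = 18.2674
  x_5 = 2.981 - 0.02*11.9239 = 2.7425
  y_5 = 1.5223 - 0.02*18.2674 = 1.1569
f(2.7425, 1.1569) = 2*2.7425^2 + 6*1.1569^2 = 23.0736


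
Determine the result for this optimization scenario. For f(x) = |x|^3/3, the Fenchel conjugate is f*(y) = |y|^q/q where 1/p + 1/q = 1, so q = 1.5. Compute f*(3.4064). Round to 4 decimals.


The conjugate exponent q satisfies 1/p + 1/q = 1.
p = 3, so q = 3/(3 - 1) = 1.5
|y|^q = 3.4064^1.5 = 6.287
f*(3.4064) = 6.287 / 1.5 = 4.1913


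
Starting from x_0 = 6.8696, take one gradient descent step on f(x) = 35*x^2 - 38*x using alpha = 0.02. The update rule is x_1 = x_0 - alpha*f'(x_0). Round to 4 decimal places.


We compute the gradient at x_0 and apply the update.
f'(x) = 70*x - 38
f'(6.8696) = 70*6.8696 - 38 = 442.872
x_1 = 6.8696 - 0.02*442.872 = -1.9878


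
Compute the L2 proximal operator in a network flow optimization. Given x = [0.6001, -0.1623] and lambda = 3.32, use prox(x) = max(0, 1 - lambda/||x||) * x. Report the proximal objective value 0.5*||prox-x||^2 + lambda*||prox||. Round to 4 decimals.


Step 1: Compute ||x||.
||x|| = 0.6217
Step 2: Compute scaling factor.
scale = max(0, 1 - 3.32/0.6217) = 0.0
Step 3: prox(x) = [0.0, -0.0]
||prox(x)|| = 0.0
Step 4: Proximal objective.
0.5*||prox-x||^2 = 0.1932
lambda*||prox|| = 0.0
Total = 0.1932


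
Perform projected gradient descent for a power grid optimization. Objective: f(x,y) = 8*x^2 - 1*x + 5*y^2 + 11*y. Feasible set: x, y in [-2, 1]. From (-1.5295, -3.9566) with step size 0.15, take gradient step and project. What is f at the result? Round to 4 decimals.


Step 1: Compute gradient at (-1.5295, -3.9566).
grad_x = 2*8*-1.5295 - 1 = -25.472
grad_y = 2*5*-3.9566 + 11 = -28.566
Step 2: Gradient step.
x_raw = -1.5295 - 0.15*-25.472 = 2.2913
y_raw = -3.9566 - 0.15*-28.566 = 0.3283
Step 3: Project onto [-2, 1].
x_proj = clip(2.2913) = 1.0
y_proj = clip(0.3283) = 0.3283
Step 4: Evaluate f.
f(1.0, 0.3283) = 11.1502


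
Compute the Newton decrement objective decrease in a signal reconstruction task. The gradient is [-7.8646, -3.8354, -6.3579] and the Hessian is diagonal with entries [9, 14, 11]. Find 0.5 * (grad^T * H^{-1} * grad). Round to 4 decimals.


Step 1: H is diagonal, so H^(-1) * g = [-0.8738, -0.274, -0.578].
Step 2: g^T H^(-1) g = sum_i g_i^2 / H_ii
  = (-7.8646)^2/9 + (-3.8354)^2/14 + (-6.3579)^2/11
  = 6.8724 + 1.0507 + 3.6748 = 11.598
Step 3: Objective decrease = 0.5 * g^T H^(-1) g = 5.799


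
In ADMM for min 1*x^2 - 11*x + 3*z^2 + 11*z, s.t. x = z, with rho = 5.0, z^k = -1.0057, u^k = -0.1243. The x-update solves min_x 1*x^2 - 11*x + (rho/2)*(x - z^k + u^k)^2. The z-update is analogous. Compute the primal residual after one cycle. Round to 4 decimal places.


ADMM iteration with rho = 5.0, z^k = -1.0057, u^k = -0.1243
Step 1: x-update.
Minimize 1*x^2 - 11*x + (5.0/2)*(x + 1.0057 - 0.1243)^2
FOC: (2*1 + 5.0)*x = 11 + 5.0*(-1.0057 + 0.1243)
x^{k+1} = 0.9419
Step 2: z-update.
Minimize 3*z^2 + 11*z + (5.0/2)*(0.9419 - z - 0.1243)^2
FOC: (2*3 + 5.0)*z = -11 + 5.0*(0.9419 - 0.1243)
z^{k+1} = -0.6284
Step 3: u-update.
u^{k+1} = -0.1243 + 0.9419 + 0.6284 = 1.4459
Step 4: Primal residual = |0.9419 + 0.6284| = 1.5702


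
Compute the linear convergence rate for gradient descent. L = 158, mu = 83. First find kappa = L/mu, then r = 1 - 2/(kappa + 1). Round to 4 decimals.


Step 1: Compute the condition number.
kappa = L/mu = 158/83 = 1.9036
Step 2: Compute the convergence rate.
r = 1 - 2/(kappa + 1) = 1 - 2*mu/(L + mu) = (L - mu)/(L + mu) = 75/241 = 0.3112


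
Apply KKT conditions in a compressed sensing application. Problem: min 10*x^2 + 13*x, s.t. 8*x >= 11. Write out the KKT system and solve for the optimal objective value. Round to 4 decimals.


Step 1: Try lambda = 0 (constraint inactive).
x_unc = -13/(2*10) = -0.65
Check: 8*-0.65 = -5.2 < 11 -- violated!
Step 2: Constraint must be active: 8*x = 11
x* = 11/8 = 1.375
lambda = (2*10*1.375 + 13)/8 = 5.0625
Step 3: Compute optimal value.
f(x*) = 10*1.375^2 + 13*1.375 = 36.7813


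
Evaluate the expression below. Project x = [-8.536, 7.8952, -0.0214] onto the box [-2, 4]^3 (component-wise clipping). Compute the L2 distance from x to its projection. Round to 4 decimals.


Project each component onto [-2, 4].
clip(-8.536) = -2.0, clip(7.8952) = 4.0, clip(-0.0214) = -0.0214
Projection = [-2.0, 4.0, -0.0214]
Squared diffs: [42.7193, 15.1726, 0.0]
Distance = sqrt(57.8919) = 7.6087


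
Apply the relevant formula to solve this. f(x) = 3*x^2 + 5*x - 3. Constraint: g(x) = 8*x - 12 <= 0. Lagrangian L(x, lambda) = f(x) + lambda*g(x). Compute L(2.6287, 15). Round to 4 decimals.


Step 1: Evaluate f(x).
f(2.6287) = 3*2.6287^2 + 5*2.6287 - 3 = 30.8737
Step 2: Evaluate g(x).
g(2.6287) = 8*2.6287 - 12 = 9.0296
Step 3: Compute Lagrangian.
L = 30.8737 + 15*9.0296 = 166.3177


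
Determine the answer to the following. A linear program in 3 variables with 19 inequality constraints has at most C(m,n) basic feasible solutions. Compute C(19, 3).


Each vertex corresponds to some choice of n active constraints out of m, so the number of vertices is at most C(m, n) = m! / (n!(m-n)!).
m = 19, n = 3
Numerator: 19 * 18 * 17
Denominator: 3! = 6
C(19, 3) = 969


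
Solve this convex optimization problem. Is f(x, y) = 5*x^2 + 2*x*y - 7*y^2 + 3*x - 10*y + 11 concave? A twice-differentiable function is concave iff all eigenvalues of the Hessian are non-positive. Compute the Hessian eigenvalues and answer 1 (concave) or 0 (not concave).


The Hessian of f(x,y) = 5*x^2 + 2*x*y - 7*y^2 + 3*x - 10*y + 11 is:
H = [[10, 2], [2, -14]]
Trace = 10 - 14 = -4
Determinant = 10*-14 - (2)^2 = -144
Discriminant = (-4)^2 - 4*-144 = 592.0
Eigenvalues: lambda_1 = -14.1655, lambda_2 = 10.1655
The function is not concave.

0


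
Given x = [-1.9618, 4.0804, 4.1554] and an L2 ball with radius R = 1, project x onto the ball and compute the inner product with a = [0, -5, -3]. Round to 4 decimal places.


Step 1: Compute ||x|| (intermediates to 6 decimals).
||x|| = sqrt((-1.9618)^2 + 4.0804^2 + 4.1554^2) = 6.145378
Step 2: Project.
Since ||x|| > R, scale = R/||x|| = 1/6.145378 = 0.162724, proj(x) = scale * x
proj(x) = [-0.319232, 0.663979, 0.676183]
Step 3: Dot product.
a^T * proj(x) = 0*(-0.319232) - 5*0.663979 - 3*0.676183 = -5.3484


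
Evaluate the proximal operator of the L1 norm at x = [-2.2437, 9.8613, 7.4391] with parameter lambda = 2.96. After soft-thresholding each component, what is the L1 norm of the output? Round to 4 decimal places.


Soft-thresholding with lambda = 2.96:
prox(-2.2437) = sign(-2.2437)*max(|-2.2437| - 2.96, 0) = 0.0
prox(9.8613) = sign(9.8613)*max(|9.8613| - 2.96, 0) = 6.9013
prox(7.4391) = sign(7.4391)*max(|7.4391| - 2.96, 0) = 4.4791
prox(x) = [0.0, 6.9013, 4.4791]
||prox(x)||_1 = 0.0 + 6.9013 + 4.4791 = 11.3804


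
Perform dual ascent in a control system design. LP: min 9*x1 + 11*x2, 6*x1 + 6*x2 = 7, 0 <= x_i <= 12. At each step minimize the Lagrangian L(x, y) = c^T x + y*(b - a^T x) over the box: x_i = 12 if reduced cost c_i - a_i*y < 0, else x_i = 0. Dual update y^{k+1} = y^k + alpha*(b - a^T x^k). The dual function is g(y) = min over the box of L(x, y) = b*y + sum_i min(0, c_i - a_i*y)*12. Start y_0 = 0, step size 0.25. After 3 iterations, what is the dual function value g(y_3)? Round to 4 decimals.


Dual ascent for LP: min 9*x1 + 11*x2, 6*x1 + 6*x2 = 7, 0 <= x_i <= 12
Step 1: y^k = 0.0, reduced costs: (9.0, 11.0)
  x^k = (0.0, 0.0), subgradient = b - a^T x = 7.0
  y^{k+1} = 0.0 + 0.25*7.0 = 1.75
Step 2: y^k = 1.75, reduced costs: (-1.5, 0.5)
  x^k = (12.0, 0.0), subgradient = b - a^T x = -65.0
  y^{k+1} = 1.75 + 0.25*-65.0 = -14.5
Step 3: y^k = -14.5, reduced costs: (96.0, 98.0)
  x^k = (0.0, 0.0), subgradient = b - a^T x = 7.0
  y^{k+1} = -14.5 + 0.25*7.0 = -12.75
Dual objective at y_3 = -12.75: reduced costs (85.5, 87.5), box minimizer x = (0.0, 0.0)
g(y_3) = b*y + (c1 - a1*y)*x1 + (c2 - a2*y)*x2 = 7*(-12.75) + 85.5*0.0 + 87.5*0.0 = -89.25 + 0.0 + 0.0 = -89.25


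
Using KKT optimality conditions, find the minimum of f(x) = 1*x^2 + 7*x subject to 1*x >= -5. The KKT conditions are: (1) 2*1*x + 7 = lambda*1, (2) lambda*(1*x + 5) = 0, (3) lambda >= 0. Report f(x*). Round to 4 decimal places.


Step 1: Try lambda = 0 (constraint inactive).
Stationarity: 2*1*x + 7 = 0
x* = -7/(2*1) = -3.5
Check constraint: 1*-3.5 = -3.5 >= -5 -- satisfied.
Step 2: Compute optimal value.
f(x*) = 1*(-3.5)^2 + 7*(-3.5) = -12.25


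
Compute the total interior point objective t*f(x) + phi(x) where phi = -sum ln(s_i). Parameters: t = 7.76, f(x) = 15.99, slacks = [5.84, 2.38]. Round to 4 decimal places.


Step 1: Compute log-barrier.
ln values: [1.7647, 0.8671]
phi = -(1.7647 + 0.8671) = -2.6318
Step 2: Compute augmented objective.
t*f(x) = 7.76*15.99 = 124.0824
Total = 124.0824 - 2.6318 = 121.4506


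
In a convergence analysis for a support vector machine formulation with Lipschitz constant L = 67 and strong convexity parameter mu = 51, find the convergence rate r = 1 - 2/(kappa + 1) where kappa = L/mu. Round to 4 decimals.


Step 1: Compute the condition number.
kappa = L/mu = 67/51 = 1.3137
Step 2: Compute the convergence rate.
r = 1 - 2/(kappa + 1) = 1 - 2*mu/(L + mu) = (L - mu)/(L + mu) = 16/118 = 0.1356


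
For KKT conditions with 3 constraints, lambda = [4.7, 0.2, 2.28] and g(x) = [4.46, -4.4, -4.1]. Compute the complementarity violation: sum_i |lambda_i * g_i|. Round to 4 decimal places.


KKT complementary slackness check:
lambda_1 * g_1 = 4.7 * 4.46 = 20.962
lambda_2 * g_2 = 0.2 * -4.4 = -0.88
lambda_3 * g_3 = 2.28 * -4.1 = -9.348
Total violation = 20.962 + 0.88 + 9.348 = 31.19


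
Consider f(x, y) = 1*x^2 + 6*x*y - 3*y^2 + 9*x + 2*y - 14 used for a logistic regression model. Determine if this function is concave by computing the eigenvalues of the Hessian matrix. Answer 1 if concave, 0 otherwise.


The Hessian of f(x,y) = 1*x^2 + 6*x*y - 3*y^2 + 9*x + 2*y - 14 is:
H = [[2, 6], [6, -6]]
Trace = 2 - 6 = -4
Determinant = 2*-6 - (6)^2 = -48
Discriminant = (-4)^2 - 4*-48 = 208.0
Eigenvalues: lambda_1 = -9.2111, lambda_2 = 5.2111
The function is not concave.

0


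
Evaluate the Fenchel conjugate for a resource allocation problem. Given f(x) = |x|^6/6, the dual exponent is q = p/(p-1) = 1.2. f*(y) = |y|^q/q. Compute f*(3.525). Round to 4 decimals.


The conjugate exponent q satisfies 1/p + 1/q = 1.
p = 6, so q = 6/(6 - 1) = 1.2
|y|^q = 3.525^1.2 = 4.5351
f*(3.525) = 4.5351 / 1.2 = 3.7793


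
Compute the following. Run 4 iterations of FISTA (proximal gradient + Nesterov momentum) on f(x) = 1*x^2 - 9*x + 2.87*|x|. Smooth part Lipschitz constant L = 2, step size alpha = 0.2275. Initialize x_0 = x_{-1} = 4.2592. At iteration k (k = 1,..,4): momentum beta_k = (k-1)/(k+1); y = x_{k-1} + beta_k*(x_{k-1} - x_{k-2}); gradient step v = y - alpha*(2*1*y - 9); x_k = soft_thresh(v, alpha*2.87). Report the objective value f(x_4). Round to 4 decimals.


FISTA on f(x) = 1*x^2 - 9*x + 2.87*|x|
L = 2, alpha = 0.2275
Iteration 1: beta = 0.0, y = 4.2592 + 0.0*(4.2592 - 4.2592) = 4.2592
  grad(y) = -0.4816, v = y - alpha*grad = 4.3688
  prox(v) = soft_thresh(4.3688, 0.6529) = 3.7158
Iteration 2: beta = 0.3333, y = 3.7158 + 0.3333*(3.7158 - 4.2592) = 3.5347
  grad(y) = -1.9306, v = y - alpha*grad = 3.9739
  prox(v) = soft_thresh(3.9739, 0.6529) = 3.321
Iteration 3: beta = 0.5, y = 3.321 + 0.5*(3.321 - 3.7158) = 3.1236
  grad(y) = -2.7528, v = y - alpha*grad = 3.7498
  prox(v) = soft_thresh(3.7498, 0.6529) = 3.0969
Iteration 4: beta = 0.6, y = 3.0969 + 0.6*(3.0969 - 3.321) = 2.9625
  grad(y) = -3.075, v = y - alpha*grad = 3.6621
  prox(v) = soft_thresh(3.6621, 0.6529) = 3.0091
f(x_4) = 1*3.0091^2 - 9*3.0091 + 2.87*|3.0091| = -9.3911


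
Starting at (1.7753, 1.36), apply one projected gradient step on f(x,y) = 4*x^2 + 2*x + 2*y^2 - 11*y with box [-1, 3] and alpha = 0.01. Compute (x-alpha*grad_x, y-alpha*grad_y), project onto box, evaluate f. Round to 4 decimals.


Step 1: Compute gradient at (1.7753, 1.36).
grad_x = 2*4*1.7753 + 2 = 16.2024
grad_y = 2*2*1.36 - 11 = -5.56
Step 2: Gradient step.
x_raw = 1.7753 - 0.01*16.2024 = 1.6133
y_raw = 1.36 - 0.01*-5.56 = 1.4156
Step 3: Project onto [-1, 3].
x_proj = clip(1.6133) = 1.6133
y_proj = clip(1.4156) = 1.4156
Step 4: Evaluate f.
f(1.6133, 1.4156) = 2.0734


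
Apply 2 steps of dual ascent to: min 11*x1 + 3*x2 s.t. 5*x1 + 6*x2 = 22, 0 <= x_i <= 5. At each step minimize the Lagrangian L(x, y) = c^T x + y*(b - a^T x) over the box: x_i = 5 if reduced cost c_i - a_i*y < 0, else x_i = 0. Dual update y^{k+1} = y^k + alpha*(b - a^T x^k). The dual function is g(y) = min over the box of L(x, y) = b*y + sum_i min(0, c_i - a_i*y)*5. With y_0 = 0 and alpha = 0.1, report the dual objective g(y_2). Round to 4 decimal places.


Dual ascent for LP: min 11*x1 + 3*x2, 5*x1 + 6*x2 = 22, 0 <= x_i <= 5
Step 1: y^k = 0.0, reduced costs: (11.0, 3.0)
  x^k = (0.0, 0.0), subgradient = b - a^T x = 22.0
  y^{k+1} = 0.0 + 0.1*22.0 = 2.2
Step 2: y^k = 2.2, reduced costs: (0.0, -10.2)
  x^k = (0.0, 5.0), subgradient = b - a^T x = -8.0
  y^{k+1} = 2.2 + 0.1*-8.0 = 1.4
Dual objective at y_2 = 1.4: reduced costs (4.0, -5.4), box minimizer x = (0.0, 5.0)
g(y_2) = b*y + (c1 - a1*y)*x1 + (c2 - a2*y)*x2 = 22*1.4 + 4.0*0.0 + (-5.4)*5.0 = 30.8 + 0.0 - 27.0 = 3.8


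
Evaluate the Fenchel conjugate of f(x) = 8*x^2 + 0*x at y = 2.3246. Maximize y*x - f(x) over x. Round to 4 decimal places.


f*(y) = sup_x {y*x - a*x^2 - b*x} = sup_x {(y-b)*x - a*x^2}
FOC: (y - b) - 2a*x = 0 => x* = (y - b)/(2a)
x* = (2.3246 - 0)/(2*8) = 0.1453
f*(2.3246) = (y-b)^2/(4a) = (2.3246 - 0)^2/(4*8)
= 5.4038/32 = 0.1689


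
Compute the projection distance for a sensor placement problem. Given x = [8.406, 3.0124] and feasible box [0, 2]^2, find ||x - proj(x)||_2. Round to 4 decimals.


Project each component onto [0, 2].
clip(8.406) = 2.0, clip(3.0124) = 2.0
Projection = [2.0, 2.0]
Squared diffs: [41.0368, 1.025]
Distance = sqrt(42.0618) = 6.4855


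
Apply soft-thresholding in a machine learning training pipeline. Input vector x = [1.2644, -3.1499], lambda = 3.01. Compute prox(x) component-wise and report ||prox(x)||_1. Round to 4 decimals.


Soft-thresholding with lambda = 3.01:
prox(1.2644) = sign(1.2644)*max(|1.2644| - 3.01, 0) = 0.0
prox(-3.1499) = sign(-3.1499)*max(|-3.1499| - 3.01, 0) = -0.1399
prox(x) = [0.0, -0.1399]
||prox(x)||_1 = 0.0 + 0.1399 = 0.1399


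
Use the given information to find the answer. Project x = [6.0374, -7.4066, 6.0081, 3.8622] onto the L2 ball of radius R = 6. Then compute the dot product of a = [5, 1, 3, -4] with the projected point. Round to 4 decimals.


Step 1: Compute ||x|| (intermediates to 6 decimals).
||x|| = sqrt(6.0374^2 + (-7.4066)^2 + 6.0081^2 + 3.8622^2) = 11.929869
Step 2: Project.
Since ||x|| > R, scale = R/||x|| = 6/11.929869 = 0.502939, proj(x) = scale * x
proj(x) = [3.036444, -3.725068, 3.021708, 1.942451]
Step 3: Dot product.
a^T * proj(x) = 5*3.036444 + 1*(-3.725068) + 3*3.021708 - 4*1.942451 = 12.7525


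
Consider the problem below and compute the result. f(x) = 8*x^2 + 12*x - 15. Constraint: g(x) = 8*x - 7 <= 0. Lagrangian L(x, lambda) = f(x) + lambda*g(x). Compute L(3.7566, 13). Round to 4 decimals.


Step 1: Evaluate f(x).
f(3.7566) = 8*3.7566^2 + 12*3.7566 - 15 = 142.9755
Step 2: Evaluate g(x).
g(3.7566) = 8*3.7566 - 7 = 23.0528
Step 3: Compute Lagrangian.
L = 142.9755 + 13*23.0528 = 442.6619


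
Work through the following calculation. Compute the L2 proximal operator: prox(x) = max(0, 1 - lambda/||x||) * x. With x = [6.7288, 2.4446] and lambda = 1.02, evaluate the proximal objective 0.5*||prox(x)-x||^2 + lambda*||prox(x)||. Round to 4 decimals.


Step 1: Compute ||x||.
||x|| = 7.1591
Step 2: Compute scaling factor.
scale = max(0, 1 - 1.02/7.1591) = 0.8575
Step 3: prox(x) = [5.7701, 2.0963]
||prox(x)|| = 6.1391
Step 4: Proximal objective.
0.5*||prox-x||^2 = 0.5202
lambda*||prox|| = 6.2619
Total = 6.7821


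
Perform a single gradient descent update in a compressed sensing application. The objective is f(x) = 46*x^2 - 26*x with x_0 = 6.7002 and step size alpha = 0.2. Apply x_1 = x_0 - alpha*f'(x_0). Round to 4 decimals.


We compute the gradient at x_0 and apply the update.
f'(x) = 92*x - 26
f'(6.7002) = 92*6.7002 - 26 = 590.4184
x_1 = 6.7002 - 0.2*590.4184 = -111.3835


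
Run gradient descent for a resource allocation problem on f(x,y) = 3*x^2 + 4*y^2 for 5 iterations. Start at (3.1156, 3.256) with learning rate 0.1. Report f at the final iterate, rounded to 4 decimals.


Gradient descent on f(x,y) = 3*x^2 + 4*y^2.
Starting point: (3.1156, 3.256), alpha = 0.1
Step 1: grad_x = 2*3*3.1156 = 18.6936, grad_y = 2*4*3.256 = 26.048
  x_1 = 3.1156 - 0.1*18.6936 = 1.2462
  y_1 = 3.256 - 0.1*26.048 = 0.6512
Step 2: grad_x = 2*3*1.2462 = 7.4774, grad_y = 2*4*0.6512 = 5.2096
  x_2 = 1.2462 - 0.1*7.4774 = 0.4985
  y_2 = 0.6512 - 0.1*5.2096 = 0.1302
Step 3: grad_x = 2*3*0.4985 = 2.991, grad_y = 2*4*0.1302 = 1.0419
  x_3 = 0.4985 - 0.1*2.991 = 0.1994
  y_3 = 0.1302 - 0.1*1.0419 = 0.026
Step 4: grad_x = 2*3*0.1994 = 1.1964, grad_y = 2*4*0.026 = 0.2084
  x_4 = 0.1994 - 0.1*1.1964 = 0.0798
  y_4 = 0.026 - 0.1*0.2084 = 0.0052
Step 5: grad_x = 2*3*0.0798 = 0.4786, grad_y = 2*4*0.0052 = 0.0417
  x_5 = 0.0798 - 0.1*0.4786 = 0.0319
  y_5 = 0.0052 - 0.1*0.0417 = 0.001
f(0.0319, 0.001) = 3*0.0319^2 + 4*0.001^2 = 0.0031


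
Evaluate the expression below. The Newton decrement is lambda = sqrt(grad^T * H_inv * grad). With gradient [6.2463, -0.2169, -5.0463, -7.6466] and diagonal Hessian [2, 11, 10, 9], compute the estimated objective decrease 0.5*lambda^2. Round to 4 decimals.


Step 1: H is diagonal, so H^(-1) * g = [3.1232, -0.0197, -0.5046, -0.8496].
Step 2: g^T H^(-1) g = sum_i g_i^2 / H_ii
  = (6.2463)^2/2 + (-0.2169)^2/11 + (-5.0463)^2/10 + (-7.6466)^2/9
  = 19.5081 + 0.0043 + 2.5465 + 6.4967 = 28.5556
Step 3: Objective decrease = 0.5 * g^T H^(-1) g = 14.2778


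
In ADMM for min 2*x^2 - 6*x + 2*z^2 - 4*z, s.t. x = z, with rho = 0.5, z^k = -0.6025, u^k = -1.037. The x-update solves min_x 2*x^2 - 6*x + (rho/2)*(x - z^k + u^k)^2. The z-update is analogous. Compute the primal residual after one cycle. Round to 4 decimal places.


ADMM iteration with rho = 0.5, z^k = -0.6025, u^k = -1.037
Step 1: x-update.
Minimize 2*x^2 - 6*x + (0.5/2)*(x + 0.6025 - 1.037)^2
FOC: (2*2 + 0.5)*x = 6 + 0.5*(-0.6025 + 1.037)
x^{k+1} = 1.3816
Step 2: z-update.
Minimize 2*z^2 - 4*z + (0.5/2)*(1.3816 - z - 1.037)^2
FOC: (2*2 + 0.5)*z = 4 + 0.5*(1.3816 - 1.037)
z^{k+1} = 0.9272
Step 3: u-update.
u^{k+1} = -1.037 + 1.3816 - 0.9272 = -0.5826
Step 4: Primal residual = |1.3816 - 0.9272| = 0.4544


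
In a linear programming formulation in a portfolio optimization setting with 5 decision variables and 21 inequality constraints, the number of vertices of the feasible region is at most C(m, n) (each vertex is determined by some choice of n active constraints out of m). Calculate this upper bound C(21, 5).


Each vertex corresponds to some choice of n active constraints out of m, so the number of vertices is at most C(m, n) = m! / (n!(m-n)!).
m = 21, n = 5
Numerator: 21 * 20 * 19 * 18 * 17
Denominator: 5! = 120
C(21, 5) = 20349


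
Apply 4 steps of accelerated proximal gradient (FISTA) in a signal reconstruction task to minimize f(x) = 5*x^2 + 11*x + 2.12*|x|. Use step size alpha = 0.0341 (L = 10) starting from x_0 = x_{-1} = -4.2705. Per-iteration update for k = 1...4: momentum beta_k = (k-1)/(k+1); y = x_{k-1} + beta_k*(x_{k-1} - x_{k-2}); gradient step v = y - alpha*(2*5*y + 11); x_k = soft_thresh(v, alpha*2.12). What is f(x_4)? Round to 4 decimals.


FISTA on f(x) = 5*x^2 + 11*x + 2.12*|x|
L = 10, alpha = 0.0341
Iteration 1: beta = 0.0, y = -4.2705 + 0.0*(-4.2705 + 4.2705) = -4.2705
  grad(y) = -31.705, v = y - alpha*grad = -3.1894
  prox(v) = soft_thresh(-3.1894, 0.0723) = -3.1171
Iteration 2: beta = 0.3333, y = -3.1171 + 0.3333*(-3.1171 + 4.2705) = -2.7326
  grad(y) = -16.3259, v = y - alpha*grad = -2.1759
  prox(v) = soft_thresh(-2.1759, 0.0723) = -2.1036
Iteration 3: beta = 0.5, y = -2.1036 + 0.5*(-2.1036 + 3.1171) = -1.5968
  grad(y) = -4.9684, v = y - alpha*grad = -1.4274
  prox(v) = soft_thresh(-1.4274, 0.0723) = -1.3551
Iteration 4: beta = 0.6, y = -1.3551 + 0.6*(-1.3551 + 2.1036) = -0.9061
  grad(y) = 1.9395, v = y - alpha*grad = -0.9722
  prox(v) = soft_thresh(-0.9722, 0.0723) = -0.8999
f(x_4) = 5*(-0.8999)^2 + 11*(-0.8999) + 2.12*|-0.8999| = -3.942


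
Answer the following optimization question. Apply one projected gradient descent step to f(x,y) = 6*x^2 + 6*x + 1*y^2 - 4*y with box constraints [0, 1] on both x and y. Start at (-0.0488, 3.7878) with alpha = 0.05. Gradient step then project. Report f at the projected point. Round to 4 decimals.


Step 1: Compute gradient at (-0.0488, 3.7878).
grad_x = 2*6*-0.0488 + 6 = 5.4144
grad_y = 2*1*3.7878 - 4 = 3.5756
Step 2: Gradient step.
x_raw = -0.0488 - 0.05*5.4144 = -0.3195
y_raw = 3.7878 - 0.05*3.5756 = 3.609
Step 3: Project onto [0, 1].
x_proj = clip(-0.3195) = 0.0
y_proj = clip(3.609) = 1.0
Step 4: Evaluate f.
f(0.0, 1.0) = -3.0


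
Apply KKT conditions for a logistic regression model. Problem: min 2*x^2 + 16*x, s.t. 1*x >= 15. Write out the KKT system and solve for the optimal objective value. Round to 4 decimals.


Step 1: Try lambda = 0 (constraint inactive).
x_unc = -16/(2*2) = -4.0
Check: 1*-4.0 = -4.0 < 15 -- violated!
Step 2: Constraint must be active: 1*x = 15
x* = 15/1 = 15.0
lambda = (2*2*15.0 + 16)/1 = 76.0
Step 3: Compute optimal value.
f(x*) = 2*15.0^2 + 16*15.0 = 690.0


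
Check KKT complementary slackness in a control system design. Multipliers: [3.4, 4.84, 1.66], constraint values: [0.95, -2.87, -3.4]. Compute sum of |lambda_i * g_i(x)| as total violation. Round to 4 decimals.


KKT complementary slackness check:
lambda_1 * g_1 = 3.4 * 0.95 = 3.23
lambda_2 * g_2 = 4.84 * -2.87 = -13.8908
lambda_3 * g_3 = 1.66 * -3.4 = -5.644
Total violation = 3.23 + 13.8908 + 5.644 = 22.7648


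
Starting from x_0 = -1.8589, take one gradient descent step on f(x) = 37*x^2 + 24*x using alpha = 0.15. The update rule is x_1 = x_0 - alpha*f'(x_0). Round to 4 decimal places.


We compute the gradient at x_0 and apply the update.
f'(x) = 74*x + 24
f'(-1.8589) = 74*-1.8589 + 24 = -113.5586
x_1 = -1.8589 - 0.15*-113.5586 = 15.1749


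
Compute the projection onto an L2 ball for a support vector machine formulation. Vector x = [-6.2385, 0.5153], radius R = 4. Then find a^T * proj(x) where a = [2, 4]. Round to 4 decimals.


Step 1: Compute ||x|| (intermediates to 6 decimals).
||x|| = sqrt((-6.2385)^2 + 0.5153^2) = 6.259746
Step 2: Project.
Since ||x|| > R, scale = R/||x|| = 4/6.259746 = 0.639004, proj(x) = scale * x
proj(x) = [-3.986426, 0.329279]
Step 3: Dot product.
a^T * proj(x) = 2*(-3.986426) + 4*0.329279 = -6.6557


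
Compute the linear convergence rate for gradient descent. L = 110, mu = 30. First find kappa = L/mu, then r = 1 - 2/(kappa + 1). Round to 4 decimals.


Step 1: Compute the condition number.
kappa = L/mu = 110/30 = 3.6667
Step 2: Compute the convergence rate.
r = 1 - 2/(kappa + 1) = 1 - 2*mu/(L + mu) = (L - mu)/(L + mu) = 80/140 = 0.5714


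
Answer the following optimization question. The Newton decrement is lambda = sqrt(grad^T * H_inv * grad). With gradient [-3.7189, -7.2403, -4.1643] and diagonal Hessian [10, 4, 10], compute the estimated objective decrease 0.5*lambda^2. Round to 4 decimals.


Step 1: H is diagonal, so H^(-1) * g = [-0.3719, -1.8101, -0.4164].
Step 2: g^T H^(-1) g = sum_i g_i^2 / H_ii
  = (-3.7189)^2/10 + (-7.2403)^2/4 + (-4.1643)^2/10
  = 1.383 + 13.1055 + 1.7341 = 16.2226
Step 3: Objective decrease = 0.5 * g^T H^(-1) g = 8.1113


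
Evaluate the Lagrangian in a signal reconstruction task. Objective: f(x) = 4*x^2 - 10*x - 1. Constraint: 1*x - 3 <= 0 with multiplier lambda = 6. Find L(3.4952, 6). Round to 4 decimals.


Step 1: Evaluate f(x).
f(3.4952) = 4*3.4952^2 - 10*3.4952 - 1 = 12.9137
Step 2: Evaluate g(x).
g(3.4952) = 1*3.4952 - 3 = 0.4952
Step 3: Compute Lagrangian.
L = 12.9137 + 6*0.4952 = 15.8849


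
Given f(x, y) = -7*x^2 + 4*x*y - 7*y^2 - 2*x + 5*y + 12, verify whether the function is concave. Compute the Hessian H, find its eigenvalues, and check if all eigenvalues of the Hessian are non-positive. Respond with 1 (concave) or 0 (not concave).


The Hessian of f(x,y) = -7*x^2 + 4*x*y - 7*y^2 - 2*x + 5*y + 12 is:
H = [[-14, 4], [4, -14]]
Trace = -14 - 14 = -28
Determinant = -14*-14 - (4)^2 = 180
Discriminant = (-28)^2 - 4*180 = 64.0
Eigenvalues: lambda_1 = -18.0, lambda_2 = -10.0
The function is concave.

1


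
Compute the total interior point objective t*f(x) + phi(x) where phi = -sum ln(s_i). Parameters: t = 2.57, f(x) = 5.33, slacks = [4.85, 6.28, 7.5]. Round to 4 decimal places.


Step 1: Compute log-barrier.
ln values: [1.579, 1.8374, 2.0149]
phi = -(1.579 + 1.8374 + 2.0149) = -5.4313
Step 2: Compute augmented objective.
t*f(x) = 2.57*5.33 = 13.6981
Total = 13.6981 - 5.4313 = 8.2668


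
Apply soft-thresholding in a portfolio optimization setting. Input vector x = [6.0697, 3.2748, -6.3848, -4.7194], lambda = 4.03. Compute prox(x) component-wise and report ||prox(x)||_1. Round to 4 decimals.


Soft-thresholding with lambda = 4.03:
prox(6.0697) = sign(6.0697)*max(|6.0697| - 4.03, 0) = 2.0397
prox(3.2748) = sign(3.2748)*max(|3.2748| - 4.03, 0) = 0.0
prox(-6.3848) = sign(-6.3848)*max(|-6.3848| - 4.03, 0) = -2.3548
prox(-4.7194) = sign(-4.7194)*max(|-4.7194| - 4.03, 0) = -0.6894
prox(x) = [2.0397, 0.0, -2.3548, -0.6894]
||prox(x)||_1 = 2.0397 + 0.0 + 2.3548 + 0.6894 = 5.0839


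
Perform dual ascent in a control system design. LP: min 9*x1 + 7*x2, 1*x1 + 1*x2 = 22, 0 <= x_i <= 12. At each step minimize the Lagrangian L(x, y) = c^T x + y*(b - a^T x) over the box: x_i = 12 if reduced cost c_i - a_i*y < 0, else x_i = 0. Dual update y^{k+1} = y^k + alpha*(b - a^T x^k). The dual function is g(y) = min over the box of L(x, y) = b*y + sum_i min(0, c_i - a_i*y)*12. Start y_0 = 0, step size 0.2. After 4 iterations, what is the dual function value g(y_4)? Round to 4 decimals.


Dual ascent for LP: min 9*x1 + 7*x2, 1*x1 + 1*x2 = 22, 0 <= x_i <= 12
Step 1: y^k = 0.0, reduced costs: (9.0, 7.0)
  x^k = (0.0, 0.0), subgradient = b - a^T x = 22.0
  y^{k+1} = 0.0 + 0.2*22.0 = 4.4
Step 2: y^k = 4.4, reduced costs: (4.6, 2.6)
  x^k = (0.0, 0.0), subgradient = b - a^T x = 22.0
  y^{k+1} = 4.4 + 0.2*22.0 = 8.8
Step 3: y^k = 8.8, reduced costs: (0.2, -1.8)
  x^k = (0.0, 12.0), subgradient = b - a^T x = 10.0
  y^{k+1} = 8.8 + 0.2*10.0 = 10.8
Step 4: y^k = 10.8, reduced costs: (-1.8, -3.8)
  x^k = (12.0, 12.0), subgradient = b - a^T x = -2.0
  y^{k+1} = 10.8 + 0.2*-2.0 = 10.4
Dual objective at y_4 = 10.4: reduced costs (-1.4, -3.4), box minimizer x = (12.0, 12.0)
g(y_4) = b*y + (c1 - a1*y)*x1 + (c2 - a2*y)*x2 = 22*10.4 + (-1.4)*12.0 + (-3.4)*12.0 = 228.8 - 16.8 - 40.8 = 171.2
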